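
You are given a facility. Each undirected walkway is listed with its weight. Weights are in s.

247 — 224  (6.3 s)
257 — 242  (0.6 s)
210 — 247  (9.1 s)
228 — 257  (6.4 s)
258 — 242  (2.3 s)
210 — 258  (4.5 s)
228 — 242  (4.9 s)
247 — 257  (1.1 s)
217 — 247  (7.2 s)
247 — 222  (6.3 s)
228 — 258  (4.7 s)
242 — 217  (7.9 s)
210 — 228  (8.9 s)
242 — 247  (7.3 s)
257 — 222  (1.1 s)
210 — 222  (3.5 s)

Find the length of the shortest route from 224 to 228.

12.9 s

Compare a few routes:
224–247–257–242–228: 6.3+1.1+0.6+4.9 = 12.9
224–247–257–228: 6.3+1.1+6.4 = 13.8
224–247–257–242–258–228: 6.3+1.1+0.6+2.3+4.7 = 15
Cheapest is 224–247–257–242–228 at 12.9 s.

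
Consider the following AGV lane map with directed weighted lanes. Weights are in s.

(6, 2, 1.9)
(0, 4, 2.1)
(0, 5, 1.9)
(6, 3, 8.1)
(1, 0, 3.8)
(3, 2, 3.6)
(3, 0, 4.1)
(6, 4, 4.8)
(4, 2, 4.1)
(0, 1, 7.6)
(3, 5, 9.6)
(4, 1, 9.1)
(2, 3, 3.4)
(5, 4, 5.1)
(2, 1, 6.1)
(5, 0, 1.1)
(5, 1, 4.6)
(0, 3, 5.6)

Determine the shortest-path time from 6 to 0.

9.4 s

Shortest distances from 6:
6: 0
2: 1.9  (via 6)
4: 4.8  (via 6)
3: 5.3  (via 2)
1: 8  (via 2)
0: 9.4  (via 3)
Shortest route: 6 → 2 → 3 → 0 = 9.4 s.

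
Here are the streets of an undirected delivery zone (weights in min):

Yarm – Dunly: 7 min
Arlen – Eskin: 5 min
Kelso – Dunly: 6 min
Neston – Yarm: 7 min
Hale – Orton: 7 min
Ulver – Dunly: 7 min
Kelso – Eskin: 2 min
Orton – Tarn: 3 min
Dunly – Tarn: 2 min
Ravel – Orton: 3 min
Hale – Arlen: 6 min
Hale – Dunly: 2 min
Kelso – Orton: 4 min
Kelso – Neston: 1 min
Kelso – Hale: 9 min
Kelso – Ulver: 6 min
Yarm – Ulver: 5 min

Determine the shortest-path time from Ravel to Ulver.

13 min

Shortest distances from Ravel:
Ravel: 0
Orton: 3  (via Ravel)
Tarn: 6  (via Orton)
Kelso: 7  (via Orton)
Dunly: 8  (via Tarn)
Neston: 8  (via Kelso)
Eskin: 9  (via Kelso)
Hale: 10  (via Orton)
Ulver: 13  (via Kelso)
Shortest route: Ravel–Orton–Kelso–Ulver = 13 min.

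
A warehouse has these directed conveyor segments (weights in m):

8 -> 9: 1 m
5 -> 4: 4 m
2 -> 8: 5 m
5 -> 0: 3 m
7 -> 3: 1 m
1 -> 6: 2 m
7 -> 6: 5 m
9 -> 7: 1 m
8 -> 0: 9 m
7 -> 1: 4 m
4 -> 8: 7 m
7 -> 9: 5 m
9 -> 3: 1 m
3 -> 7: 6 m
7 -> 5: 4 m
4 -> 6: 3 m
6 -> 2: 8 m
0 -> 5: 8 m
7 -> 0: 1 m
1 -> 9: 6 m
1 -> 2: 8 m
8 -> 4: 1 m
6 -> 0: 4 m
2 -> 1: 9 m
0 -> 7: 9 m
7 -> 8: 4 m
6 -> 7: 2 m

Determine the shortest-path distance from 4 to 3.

6 m

Enumerating some paths:
4–8–9–7–3: 7+1+1+1 = 10
4–8–9–3: 7+1+1 = 9
4–6–7–3: 3+2+1 = 6
The minimum is 6 m via 4–6–7–3.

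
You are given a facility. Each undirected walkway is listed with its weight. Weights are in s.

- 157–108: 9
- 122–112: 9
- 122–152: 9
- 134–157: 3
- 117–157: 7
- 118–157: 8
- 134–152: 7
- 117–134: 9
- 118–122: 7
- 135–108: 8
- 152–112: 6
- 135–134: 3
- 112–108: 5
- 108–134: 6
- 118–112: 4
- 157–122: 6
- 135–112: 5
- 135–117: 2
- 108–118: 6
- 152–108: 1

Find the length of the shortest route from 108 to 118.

6 s

Candidate routes:
108–118: 6 = 6
108–112–118: 5+4 = 9
Cheapest is 108–118 at 6 s.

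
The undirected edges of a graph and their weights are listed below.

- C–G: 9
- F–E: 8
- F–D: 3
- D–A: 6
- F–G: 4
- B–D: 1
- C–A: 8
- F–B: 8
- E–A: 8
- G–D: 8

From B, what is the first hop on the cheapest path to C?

Candidate routes:
B - D - F - G - C: 1+3+4+9 = 17
B - D - A - C: 1+6+8 = 15
Cheapest is B - D - A - C at 15.
So from B the first move is to D.

D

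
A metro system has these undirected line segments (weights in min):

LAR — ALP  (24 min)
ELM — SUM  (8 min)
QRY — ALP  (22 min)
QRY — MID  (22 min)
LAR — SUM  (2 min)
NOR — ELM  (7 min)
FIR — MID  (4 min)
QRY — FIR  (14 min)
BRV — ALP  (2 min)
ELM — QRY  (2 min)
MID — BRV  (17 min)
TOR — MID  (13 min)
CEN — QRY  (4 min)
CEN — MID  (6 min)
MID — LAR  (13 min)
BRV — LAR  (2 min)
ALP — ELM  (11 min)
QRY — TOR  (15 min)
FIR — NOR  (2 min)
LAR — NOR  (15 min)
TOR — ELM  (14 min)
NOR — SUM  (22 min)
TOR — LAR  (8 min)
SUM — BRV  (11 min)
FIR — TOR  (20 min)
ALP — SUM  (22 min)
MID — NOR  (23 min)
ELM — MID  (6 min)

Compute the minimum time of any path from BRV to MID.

15 min

Running Dijkstra from BRV:
BRV: 0
ALP: 2  (via BRV)
LAR: 2  (via BRV)
SUM: 4  (via LAR)
TOR: 10  (via LAR)
ELM: 12  (via SUM)
QRY: 14  (via ELM)
MID: 15  (via LAR)
Shortest route: BRV → LAR → MID = 15 min.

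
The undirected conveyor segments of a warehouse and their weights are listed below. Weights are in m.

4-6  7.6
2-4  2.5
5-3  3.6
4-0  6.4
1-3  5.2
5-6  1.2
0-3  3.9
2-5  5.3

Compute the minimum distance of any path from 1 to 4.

Shortest distances from 1:
1: 0
3: 5.2  (via 1)
5: 8.8  (via 3)
0: 9.1  (via 3)
6: 10  (via 5)
2: 14.1  (via 5)
4: 15.5  (via 0)
Shortest route: 1–3–0–4 = 15.5 m.

15.5 m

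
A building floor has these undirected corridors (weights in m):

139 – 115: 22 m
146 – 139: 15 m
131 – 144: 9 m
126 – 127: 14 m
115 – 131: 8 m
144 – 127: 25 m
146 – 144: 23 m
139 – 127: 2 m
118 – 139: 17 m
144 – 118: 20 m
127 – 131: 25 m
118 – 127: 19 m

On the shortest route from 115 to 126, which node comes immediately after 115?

Enumerating some paths:
115–131–127–126: 8+25+14 = 47
115–139–127–126: 22+2+14 = 38
115–131–144–127–126: 8+9+25+14 = 56
Cheapest is 115–139–127–126 at 38 m.
So from 115 the first move is to 139.

139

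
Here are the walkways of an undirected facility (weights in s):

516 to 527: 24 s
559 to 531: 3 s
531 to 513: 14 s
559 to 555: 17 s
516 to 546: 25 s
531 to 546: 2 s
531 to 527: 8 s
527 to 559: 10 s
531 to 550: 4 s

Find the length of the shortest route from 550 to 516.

Settle nodes by increasing distance from 550:
550: 0
531: 4  (via 550)
546: 6  (via 531)
559: 7  (via 531)
527: 12  (via 531)
513: 18  (via 531)
555: 24  (via 559)
516: 31  (via 546)
Shortest route: 550–531–546–516 = 31 s.

31 s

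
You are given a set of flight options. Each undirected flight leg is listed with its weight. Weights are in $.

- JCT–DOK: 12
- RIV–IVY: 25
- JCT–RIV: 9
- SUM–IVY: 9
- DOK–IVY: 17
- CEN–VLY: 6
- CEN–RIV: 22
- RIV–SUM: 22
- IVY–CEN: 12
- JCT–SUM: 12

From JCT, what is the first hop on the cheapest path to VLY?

RIV

Enumerating some paths:
JCT - RIV - CEN - VLY: 9+22+6 = 37
JCT - SUM - IVY - CEN - VLY: 12+9+12+6 = 39
JCT - DOK - IVY - CEN - VLY: 12+17+12+6 = 47
The minimum is $37 via JCT - RIV - CEN - VLY.
So from JCT the first move is to RIV.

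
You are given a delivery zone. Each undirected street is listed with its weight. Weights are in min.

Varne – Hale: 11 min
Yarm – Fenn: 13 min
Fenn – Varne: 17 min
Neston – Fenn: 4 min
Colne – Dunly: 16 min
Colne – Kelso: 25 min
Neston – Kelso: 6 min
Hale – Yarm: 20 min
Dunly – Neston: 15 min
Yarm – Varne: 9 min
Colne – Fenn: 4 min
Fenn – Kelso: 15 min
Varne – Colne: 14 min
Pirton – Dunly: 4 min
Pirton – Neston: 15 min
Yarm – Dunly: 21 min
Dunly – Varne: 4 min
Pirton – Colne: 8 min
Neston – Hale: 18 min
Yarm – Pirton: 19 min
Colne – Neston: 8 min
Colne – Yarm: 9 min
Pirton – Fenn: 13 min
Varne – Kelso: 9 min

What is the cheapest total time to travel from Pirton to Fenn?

12 min

Enumerating some paths:
Pirton → Colne → Fenn: 8+4 = 12
Pirton → Fenn: 13 = 13
Cheapest is Pirton → Colne → Fenn at 12 min.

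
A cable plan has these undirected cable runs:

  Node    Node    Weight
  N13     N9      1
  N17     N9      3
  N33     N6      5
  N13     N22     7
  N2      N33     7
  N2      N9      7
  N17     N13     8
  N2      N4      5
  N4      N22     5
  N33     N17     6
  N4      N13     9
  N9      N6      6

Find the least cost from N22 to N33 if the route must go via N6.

19

Shortest N22→N6: N22–N13–N9–N6 = 14
Best N6 to N33: N6–N33 costing 5
Total via N6: 14 + 5 = 19.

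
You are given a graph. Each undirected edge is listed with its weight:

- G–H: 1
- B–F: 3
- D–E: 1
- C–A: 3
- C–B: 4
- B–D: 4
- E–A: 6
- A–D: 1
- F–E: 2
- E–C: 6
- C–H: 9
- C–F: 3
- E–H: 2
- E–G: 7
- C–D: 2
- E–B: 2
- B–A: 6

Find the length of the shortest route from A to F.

Enumerating some paths:
A → D → C → F: 1+2+3 = 6
A → D → E → F: 1+1+2 = 4
The minimum is 4 via A → D → E → F.

4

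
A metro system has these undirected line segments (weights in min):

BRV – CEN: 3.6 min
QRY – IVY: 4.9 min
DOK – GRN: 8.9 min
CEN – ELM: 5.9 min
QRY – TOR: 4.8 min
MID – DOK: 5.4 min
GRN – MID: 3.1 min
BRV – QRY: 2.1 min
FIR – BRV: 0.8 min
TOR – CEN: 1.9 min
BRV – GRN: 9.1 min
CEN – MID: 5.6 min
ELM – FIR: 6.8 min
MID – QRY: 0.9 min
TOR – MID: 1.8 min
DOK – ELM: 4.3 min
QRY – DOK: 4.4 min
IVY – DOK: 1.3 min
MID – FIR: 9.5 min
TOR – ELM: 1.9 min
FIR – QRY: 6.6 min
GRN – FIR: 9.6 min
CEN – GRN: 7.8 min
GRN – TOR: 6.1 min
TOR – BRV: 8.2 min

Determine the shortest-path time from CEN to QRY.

Compare a few routes:
CEN → BRV → QRY: 3.6+2.1 = 5.7
CEN → MID → QRY: 5.6+0.9 = 6.5
CEN → TOR → MID → QRY: 1.9+1.8+0.9 = 4.6
Cheapest is CEN → TOR → MID → QRY at 4.6 min.

4.6 min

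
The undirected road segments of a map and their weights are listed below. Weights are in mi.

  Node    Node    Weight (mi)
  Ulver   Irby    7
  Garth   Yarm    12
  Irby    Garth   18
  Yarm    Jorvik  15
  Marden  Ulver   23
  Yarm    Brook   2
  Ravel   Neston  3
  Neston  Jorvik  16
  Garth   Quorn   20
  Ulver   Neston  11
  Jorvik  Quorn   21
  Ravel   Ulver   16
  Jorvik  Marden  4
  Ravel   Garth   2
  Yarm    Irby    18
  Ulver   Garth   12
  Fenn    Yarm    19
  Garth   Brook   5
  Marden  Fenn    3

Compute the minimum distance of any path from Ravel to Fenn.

Candidate routes:
Ravel–Neston–Jorvik–Marden–Fenn: 3+16+4+3 = 26
Ravel–Garth–Brook–Yarm–Fenn: 2+5+2+19 = 28
The minimum is 26 mi via Ravel–Neston–Jorvik–Marden–Fenn.

26 mi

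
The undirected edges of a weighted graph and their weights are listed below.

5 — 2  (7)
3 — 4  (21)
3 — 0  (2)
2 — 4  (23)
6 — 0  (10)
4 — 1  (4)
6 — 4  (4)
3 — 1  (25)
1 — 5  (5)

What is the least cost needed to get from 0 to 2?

Compare a few routes:
0 → 6 → 4 → 1 → 5 → 2: 10+4+4+5+7 = 30
0 → 6 → 4 → 2: 10+4+23 = 37
Cheapest is 0 → 6 → 4 → 1 → 5 → 2 at 30.

30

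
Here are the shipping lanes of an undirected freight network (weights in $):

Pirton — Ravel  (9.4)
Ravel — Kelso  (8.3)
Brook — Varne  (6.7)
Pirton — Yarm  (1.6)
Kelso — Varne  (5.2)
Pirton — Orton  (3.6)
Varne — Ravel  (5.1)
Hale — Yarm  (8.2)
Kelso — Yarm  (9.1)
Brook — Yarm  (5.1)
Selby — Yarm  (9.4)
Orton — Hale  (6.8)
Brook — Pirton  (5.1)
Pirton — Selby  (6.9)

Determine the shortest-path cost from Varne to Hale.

$20

Settle nodes by increasing distance from Varne:
Varne: 0
Ravel: 5.1  (via Varne)
Kelso: 5.2  (via Varne)
Brook: 6.7  (via Varne)
Yarm: 11.8  (via Brook)
Pirton: 11.8  (via Brook)
Orton: 15.4  (via Pirton)
Selby: 18.7  (via Pirton)
Hale: 20  (via Yarm)
Shortest route: Varne–Brook–Yarm–Hale = $20.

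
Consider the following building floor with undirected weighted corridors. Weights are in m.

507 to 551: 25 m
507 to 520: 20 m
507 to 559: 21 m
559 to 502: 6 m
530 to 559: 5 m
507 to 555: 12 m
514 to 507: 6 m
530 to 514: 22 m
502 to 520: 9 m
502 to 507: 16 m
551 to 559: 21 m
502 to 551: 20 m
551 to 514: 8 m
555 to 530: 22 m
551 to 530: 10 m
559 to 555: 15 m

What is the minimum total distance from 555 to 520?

30 m

Enumerating some paths:
555 - 507 - 520: 12+20 = 32
555 - 507 - 502 - 520: 12+16+9 = 37
555 - 559 - 502 - 520: 15+6+9 = 30
Cheapest is 555 - 559 - 502 - 520 at 30 m.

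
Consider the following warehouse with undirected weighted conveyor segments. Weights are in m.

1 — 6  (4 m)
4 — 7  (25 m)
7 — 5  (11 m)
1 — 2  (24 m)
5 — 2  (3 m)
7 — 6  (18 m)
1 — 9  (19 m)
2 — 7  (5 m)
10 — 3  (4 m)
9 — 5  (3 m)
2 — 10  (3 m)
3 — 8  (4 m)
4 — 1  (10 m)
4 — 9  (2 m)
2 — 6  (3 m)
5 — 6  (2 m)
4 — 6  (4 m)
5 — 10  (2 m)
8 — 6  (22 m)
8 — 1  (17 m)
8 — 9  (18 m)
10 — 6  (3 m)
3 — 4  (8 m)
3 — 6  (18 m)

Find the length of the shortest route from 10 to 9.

Shortest distances from 10:
10: 0
5: 2  (via 10)
2: 3  (via 10)
6: 3  (via 10)
3: 4  (via 10)
9: 5  (via 5)
Shortest route: 10 → 5 → 9 = 5 m.

5 m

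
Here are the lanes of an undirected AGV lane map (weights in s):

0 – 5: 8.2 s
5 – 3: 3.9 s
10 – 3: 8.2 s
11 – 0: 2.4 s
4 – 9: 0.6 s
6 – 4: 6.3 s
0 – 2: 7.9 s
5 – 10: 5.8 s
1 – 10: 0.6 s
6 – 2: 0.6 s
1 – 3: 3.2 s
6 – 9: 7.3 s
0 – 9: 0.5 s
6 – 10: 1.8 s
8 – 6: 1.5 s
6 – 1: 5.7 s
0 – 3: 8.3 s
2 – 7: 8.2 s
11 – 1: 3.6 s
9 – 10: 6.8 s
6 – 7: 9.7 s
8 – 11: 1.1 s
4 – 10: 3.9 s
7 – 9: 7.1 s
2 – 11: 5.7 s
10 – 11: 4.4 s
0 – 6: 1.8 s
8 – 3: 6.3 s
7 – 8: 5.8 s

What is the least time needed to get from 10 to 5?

Candidate routes:
10–5: 5.8 = 5.8
10–3–5: 8.2+3.9 = 12.1
10–6–0–5: 1.8+1.8+8.2 = 11.8
10–1–3–5: 0.6+3.2+3.9 = 7.7
Cheapest is 10–5 at 5.8 s.

5.8 s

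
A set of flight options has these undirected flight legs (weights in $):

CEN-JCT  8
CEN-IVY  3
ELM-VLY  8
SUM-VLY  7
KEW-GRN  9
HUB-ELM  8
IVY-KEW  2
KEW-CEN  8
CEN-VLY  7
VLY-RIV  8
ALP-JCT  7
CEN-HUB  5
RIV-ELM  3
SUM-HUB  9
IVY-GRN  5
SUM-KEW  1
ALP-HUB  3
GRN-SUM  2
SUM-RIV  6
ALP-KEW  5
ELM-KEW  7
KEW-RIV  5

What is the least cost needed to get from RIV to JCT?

Enumerating some paths:
RIV–KEW–ALP–JCT: 5+5+7 = 17
RIV–SUM–KEW–ALP–JCT: 6+1+5+7 = 19
RIV–KEW–IVY–CEN–JCT: 5+2+3+8 = 18
The minimum is $17 via RIV–KEW–ALP–JCT.

$17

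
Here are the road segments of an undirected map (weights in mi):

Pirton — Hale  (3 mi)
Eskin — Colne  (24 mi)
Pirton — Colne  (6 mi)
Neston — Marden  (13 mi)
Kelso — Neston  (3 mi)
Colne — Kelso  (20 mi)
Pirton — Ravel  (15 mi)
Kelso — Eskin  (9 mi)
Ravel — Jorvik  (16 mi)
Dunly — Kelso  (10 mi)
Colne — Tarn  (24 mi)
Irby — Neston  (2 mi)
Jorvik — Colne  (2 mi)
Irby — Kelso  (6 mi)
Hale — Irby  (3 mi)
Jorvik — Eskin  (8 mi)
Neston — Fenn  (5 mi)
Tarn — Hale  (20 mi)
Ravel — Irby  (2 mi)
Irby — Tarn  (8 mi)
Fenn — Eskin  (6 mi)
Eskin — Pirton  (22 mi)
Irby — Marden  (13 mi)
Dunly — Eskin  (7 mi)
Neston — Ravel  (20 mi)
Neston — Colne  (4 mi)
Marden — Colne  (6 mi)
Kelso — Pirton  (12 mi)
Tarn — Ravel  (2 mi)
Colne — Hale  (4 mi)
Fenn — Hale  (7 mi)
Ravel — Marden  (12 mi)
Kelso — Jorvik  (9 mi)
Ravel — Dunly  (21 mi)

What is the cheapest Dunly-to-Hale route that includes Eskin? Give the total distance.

Best Dunly to Eskin: Dunly–Eskin costing 7
Shortest Eskin→Hale: Eskin–Fenn–Hale = 13
Total via Eskin: 7 + 13 = 20 mi.

20 mi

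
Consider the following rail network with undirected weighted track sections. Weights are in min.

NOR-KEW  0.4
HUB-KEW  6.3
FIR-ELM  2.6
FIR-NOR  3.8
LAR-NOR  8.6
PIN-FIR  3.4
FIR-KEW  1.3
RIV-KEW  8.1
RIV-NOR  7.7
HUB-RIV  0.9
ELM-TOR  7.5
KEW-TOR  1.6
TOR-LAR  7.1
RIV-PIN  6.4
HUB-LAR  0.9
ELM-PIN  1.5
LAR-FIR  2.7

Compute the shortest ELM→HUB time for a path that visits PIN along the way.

8.5 min

Shortest ELM→PIN: ELM → PIN = 1.5
Shortest PIN→HUB: PIN → FIR → LAR → HUB = 7
Total via PIN: 1.5 + 7 = 8.5 min.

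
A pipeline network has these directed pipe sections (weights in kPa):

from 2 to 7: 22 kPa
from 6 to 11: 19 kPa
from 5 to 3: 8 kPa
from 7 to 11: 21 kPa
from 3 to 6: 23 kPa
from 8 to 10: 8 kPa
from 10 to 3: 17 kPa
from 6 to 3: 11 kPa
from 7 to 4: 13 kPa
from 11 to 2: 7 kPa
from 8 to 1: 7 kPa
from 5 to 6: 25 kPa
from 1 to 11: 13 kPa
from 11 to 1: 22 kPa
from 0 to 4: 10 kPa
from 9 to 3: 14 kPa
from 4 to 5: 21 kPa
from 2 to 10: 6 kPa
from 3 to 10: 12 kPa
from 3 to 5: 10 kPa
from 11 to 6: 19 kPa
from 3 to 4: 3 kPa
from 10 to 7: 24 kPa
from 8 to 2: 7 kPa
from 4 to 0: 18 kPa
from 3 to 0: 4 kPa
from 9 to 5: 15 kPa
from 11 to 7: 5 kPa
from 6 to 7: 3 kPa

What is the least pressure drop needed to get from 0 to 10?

Shortest distances from 0:
0: 0
4: 10  (via 0)
5: 31  (via 4)
3: 39  (via 5)
10: 51  (via 3)
Shortest route: 0 → 4 → 5 → 3 → 10 = 51 kPa.

51 kPa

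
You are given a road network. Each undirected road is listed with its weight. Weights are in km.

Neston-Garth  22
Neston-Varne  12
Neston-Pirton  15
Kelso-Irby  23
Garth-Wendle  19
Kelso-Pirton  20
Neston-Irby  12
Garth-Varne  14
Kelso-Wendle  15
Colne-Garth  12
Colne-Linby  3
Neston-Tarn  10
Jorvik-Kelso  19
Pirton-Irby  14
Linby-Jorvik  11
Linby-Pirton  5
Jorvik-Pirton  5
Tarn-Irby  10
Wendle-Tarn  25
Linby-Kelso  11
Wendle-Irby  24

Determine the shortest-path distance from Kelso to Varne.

Running Dijkstra from Kelso:
Kelso: 0
Linby: 11  (via Kelso)
Colne: 14  (via Linby)
Wendle: 15  (via Kelso)
Pirton: 16  (via Linby)
Jorvik: 19  (via Kelso)
Irby: 23  (via Kelso)
Garth: 26  (via Colne)
Neston: 31  (via Pirton)
Tarn: 33  (via Irby)
Varne: 40  (via Garth)
Shortest route: Kelso → Linby → Colne → Garth → Varne = 40 km.

40 km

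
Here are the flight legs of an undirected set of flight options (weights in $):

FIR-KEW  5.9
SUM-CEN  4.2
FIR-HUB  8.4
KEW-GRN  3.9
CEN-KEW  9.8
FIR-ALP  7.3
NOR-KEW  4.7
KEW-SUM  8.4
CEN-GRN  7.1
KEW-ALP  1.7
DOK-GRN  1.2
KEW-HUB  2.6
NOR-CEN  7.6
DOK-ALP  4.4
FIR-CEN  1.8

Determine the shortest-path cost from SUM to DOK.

$12.5

Running Dijkstra from SUM:
SUM: 0
CEN: 4.2  (via SUM)
FIR: 6  (via CEN)
KEW: 8.4  (via SUM)
ALP: 10.1  (via KEW)
HUB: 11  (via KEW)
GRN: 11.3  (via CEN)
NOR: 11.8  (via CEN)
DOK: 12.5  (via GRN)
Shortest route: SUM → CEN → GRN → DOK = $12.5.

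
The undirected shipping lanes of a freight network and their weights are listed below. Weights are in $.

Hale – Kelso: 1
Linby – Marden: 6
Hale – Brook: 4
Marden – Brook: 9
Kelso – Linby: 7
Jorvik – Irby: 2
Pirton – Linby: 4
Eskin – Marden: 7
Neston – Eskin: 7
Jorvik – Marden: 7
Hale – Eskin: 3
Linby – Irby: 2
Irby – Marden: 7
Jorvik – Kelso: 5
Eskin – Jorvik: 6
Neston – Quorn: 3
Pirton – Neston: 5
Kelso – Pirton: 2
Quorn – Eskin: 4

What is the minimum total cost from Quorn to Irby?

Running Dijkstra from Quorn:
Quorn: 0
Neston: 3  (via Quorn)
Eskin: 4  (via Quorn)
Hale: 7  (via Eskin)
Kelso: 8  (via Hale)
Pirton: 8  (via Neston)
Jorvik: 10  (via Eskin)
Marden: 11  (via Eskin)
Brook: 11  (via Hale)
Irby: 12  (via Jorvik)
Shortest route: Quorn–Eskin–Jorvik–Irby = $12.

$12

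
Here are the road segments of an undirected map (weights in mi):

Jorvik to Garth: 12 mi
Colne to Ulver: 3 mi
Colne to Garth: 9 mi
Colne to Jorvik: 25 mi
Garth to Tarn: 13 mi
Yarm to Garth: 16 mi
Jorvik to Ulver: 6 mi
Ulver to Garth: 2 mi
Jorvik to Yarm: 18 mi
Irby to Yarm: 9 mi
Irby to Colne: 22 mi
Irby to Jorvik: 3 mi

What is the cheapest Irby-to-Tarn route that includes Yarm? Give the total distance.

38 mi

Best Irby to Yarm: Irby → Yarm costing 9
Best Yarm to Tarn: Yarm → Garth → Tarn costing 29
Total via Yarm: 9 + 29 = 38 mi.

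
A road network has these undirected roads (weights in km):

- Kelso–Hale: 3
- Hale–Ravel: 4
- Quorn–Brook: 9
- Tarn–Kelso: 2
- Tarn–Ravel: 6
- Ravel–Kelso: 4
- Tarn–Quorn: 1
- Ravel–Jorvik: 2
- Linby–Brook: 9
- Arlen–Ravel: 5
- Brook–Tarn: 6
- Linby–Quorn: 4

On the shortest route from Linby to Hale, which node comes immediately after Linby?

Quorn

Compare a few routes:
Linby - Quorn - Tarn - Kelso - Ravel - Hale: 4+1+2+4+4 = 15
Linby - Quorn - Tarn - Kelso - Hale: 4+1+2+3 = 10
Cheapest is Linby - Quorn - Tarn - Kelso - Hale at 10 km.
So from Linby the first move is to Quorn.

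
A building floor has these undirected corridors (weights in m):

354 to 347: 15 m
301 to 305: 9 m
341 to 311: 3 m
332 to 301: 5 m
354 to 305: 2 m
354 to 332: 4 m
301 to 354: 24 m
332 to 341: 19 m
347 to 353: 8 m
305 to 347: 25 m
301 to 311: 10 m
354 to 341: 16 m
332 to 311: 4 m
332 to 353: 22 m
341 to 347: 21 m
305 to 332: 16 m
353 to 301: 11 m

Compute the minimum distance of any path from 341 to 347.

21 m

Compare a few routes:
341 → 354 → 347: 16+15 = 31
341 → 347: 21 = 21
341 → 311 → 332 → 354 → 347: 3+4+4+15 = 26
341 → 311 → 332 → 301 → 353 → 347: 3+4+5+11+8 = 31
The minimum is 21 m via 341 → 347.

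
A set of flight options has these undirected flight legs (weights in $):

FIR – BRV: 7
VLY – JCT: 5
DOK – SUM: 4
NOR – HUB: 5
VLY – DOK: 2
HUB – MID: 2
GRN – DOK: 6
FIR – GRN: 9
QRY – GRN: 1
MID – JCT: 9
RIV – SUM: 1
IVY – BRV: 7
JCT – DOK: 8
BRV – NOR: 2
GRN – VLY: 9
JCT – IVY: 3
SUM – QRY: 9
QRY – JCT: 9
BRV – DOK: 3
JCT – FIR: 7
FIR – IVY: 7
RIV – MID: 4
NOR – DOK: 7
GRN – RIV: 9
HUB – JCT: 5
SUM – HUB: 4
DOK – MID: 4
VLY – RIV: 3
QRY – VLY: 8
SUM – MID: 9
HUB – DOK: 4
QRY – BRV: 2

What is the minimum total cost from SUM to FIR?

Settle nodes by increasing distance from SUM:
SUM: 0
RIV: 1  (via SUM)
HUB: 4  (via SUM)
DOK: 4  (via SUM)
VLY: 4  (via RIV)
MID: 5  (via RIV)
BRV: 7  (via DOK)
QRY: 9  (via SUM)
NOR: 9  (via HUB)
JCT: 9  (via HUB)
GRN: 10  (via RIV)
IVY: 12  (via JCT)
FIR: 14  (via BRV)
Shortest route: SUM → DOK → BRV → FIR = $14.

$14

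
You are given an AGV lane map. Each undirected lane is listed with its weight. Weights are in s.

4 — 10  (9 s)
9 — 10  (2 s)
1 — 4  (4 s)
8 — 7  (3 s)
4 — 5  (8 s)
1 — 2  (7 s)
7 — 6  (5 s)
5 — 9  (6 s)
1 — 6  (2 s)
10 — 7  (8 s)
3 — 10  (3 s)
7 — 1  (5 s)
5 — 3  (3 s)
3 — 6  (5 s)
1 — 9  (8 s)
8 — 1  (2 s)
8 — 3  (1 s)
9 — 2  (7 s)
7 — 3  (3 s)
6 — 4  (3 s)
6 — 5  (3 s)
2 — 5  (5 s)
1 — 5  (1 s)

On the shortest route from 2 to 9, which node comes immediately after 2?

Candidate routes:
2 → 5 → 1 → 9: 5+1+8 = 14
2 → 5 → 3 → 10 → 9: 5+3+3+2 = 13
2 → 9: 7 = 7
2 → 5 → 9: 5+6 = 11
The minimum is 7 s via 2 → 9.
So from 2 the first move is to 9.

9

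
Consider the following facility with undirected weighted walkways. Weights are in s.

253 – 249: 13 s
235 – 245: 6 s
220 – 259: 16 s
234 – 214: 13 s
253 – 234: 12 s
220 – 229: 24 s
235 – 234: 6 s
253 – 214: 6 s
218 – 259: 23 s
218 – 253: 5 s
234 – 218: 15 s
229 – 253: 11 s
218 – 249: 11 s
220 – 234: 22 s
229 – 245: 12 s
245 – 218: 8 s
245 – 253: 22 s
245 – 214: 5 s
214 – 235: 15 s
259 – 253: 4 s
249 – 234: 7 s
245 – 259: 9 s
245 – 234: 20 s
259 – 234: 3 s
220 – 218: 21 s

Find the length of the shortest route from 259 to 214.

10 s

Compare a few routes:
259 - 253 - 214: 4+6 = 10
259 - 234 - 214: 3+13 = 16
259 - 234 - 235 - 245 - 214: 3+6+6+5 = 20
259 - 245 - 214: 9+5 = 14
The minimum is 10 s via 259 - 253 - 214.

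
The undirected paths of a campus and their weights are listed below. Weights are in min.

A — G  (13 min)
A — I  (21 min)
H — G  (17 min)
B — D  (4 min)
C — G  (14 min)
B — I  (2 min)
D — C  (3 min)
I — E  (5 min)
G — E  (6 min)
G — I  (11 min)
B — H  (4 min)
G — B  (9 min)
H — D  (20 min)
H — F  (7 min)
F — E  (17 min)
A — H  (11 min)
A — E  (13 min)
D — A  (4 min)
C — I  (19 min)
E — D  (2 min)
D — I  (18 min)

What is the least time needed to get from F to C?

Settle nodes by increasing distance from F:
F: 0
H: 7  (via F)
B: 11  (via H)
I: 13  (via B)
D: 15  (via B)
E: 17  (via F)
A: 18  (via H)
C: 18  (via D)
Shortest route: F → H → B → D → C = 18 min.

18 min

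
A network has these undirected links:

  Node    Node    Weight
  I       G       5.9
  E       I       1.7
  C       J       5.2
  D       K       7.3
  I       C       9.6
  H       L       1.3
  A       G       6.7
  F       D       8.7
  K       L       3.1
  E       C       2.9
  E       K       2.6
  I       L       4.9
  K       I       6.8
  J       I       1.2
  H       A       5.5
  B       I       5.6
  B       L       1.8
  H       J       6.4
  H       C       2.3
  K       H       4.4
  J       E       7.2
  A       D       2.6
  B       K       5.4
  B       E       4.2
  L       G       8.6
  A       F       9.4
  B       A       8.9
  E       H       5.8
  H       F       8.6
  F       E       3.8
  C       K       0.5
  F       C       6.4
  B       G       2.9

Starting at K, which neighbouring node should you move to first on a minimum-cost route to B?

L

Candidate routes:
K - C - H - L - B: 0.5+2.3+1.3+1.8 = 5.9
K - B: 5.4 = 5.4
K - E - B: 2.6+4.2 = 6.8
K - L - B: 3.1+1.8 = 4.9
Cheapest is K - L - B at 4.9.
So from K the first move is to L.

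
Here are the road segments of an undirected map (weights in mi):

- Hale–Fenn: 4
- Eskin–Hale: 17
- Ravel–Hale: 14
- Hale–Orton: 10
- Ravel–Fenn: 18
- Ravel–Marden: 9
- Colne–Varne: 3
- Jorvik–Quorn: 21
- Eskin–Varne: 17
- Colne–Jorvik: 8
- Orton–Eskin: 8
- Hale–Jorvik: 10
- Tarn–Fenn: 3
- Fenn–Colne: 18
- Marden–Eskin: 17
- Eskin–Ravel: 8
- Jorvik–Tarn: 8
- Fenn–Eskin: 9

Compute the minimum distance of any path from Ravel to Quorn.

Shortest distances from Ravel:
Ravel: 0
Eskin: 8  (via Ravel)
Marden: 9  (via Ravel)
Hale: 14  (via Ravel)
Orton: 16  (via Eskin)
Fenn: 17  (via Eskin)
Tarn: 20  (via Fenn)
Jorvik: 24  (via Hale)
Varne: 25  (via Eskin)
Colne: 28  (via Varne)
Quorn: 45  (via Jorvik)
Shortest route: Ravel → Hale → Jorvik → Quorn = 45 mi.

45 mi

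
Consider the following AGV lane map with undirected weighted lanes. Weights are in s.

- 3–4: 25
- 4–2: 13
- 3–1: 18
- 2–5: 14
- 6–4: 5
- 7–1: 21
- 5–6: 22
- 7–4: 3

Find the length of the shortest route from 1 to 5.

Settle nodes by increasing distance from 1:
1: 0
3: 18  (via 1)
7: 21  (via 1)
4: 24  (via 7)
6: 29  (via 4)
2: 37  (via 4)
5: 51  (via 6)
Shortest route: 1 → 7 → 4 → 6 → 5 = 51 s.

51 s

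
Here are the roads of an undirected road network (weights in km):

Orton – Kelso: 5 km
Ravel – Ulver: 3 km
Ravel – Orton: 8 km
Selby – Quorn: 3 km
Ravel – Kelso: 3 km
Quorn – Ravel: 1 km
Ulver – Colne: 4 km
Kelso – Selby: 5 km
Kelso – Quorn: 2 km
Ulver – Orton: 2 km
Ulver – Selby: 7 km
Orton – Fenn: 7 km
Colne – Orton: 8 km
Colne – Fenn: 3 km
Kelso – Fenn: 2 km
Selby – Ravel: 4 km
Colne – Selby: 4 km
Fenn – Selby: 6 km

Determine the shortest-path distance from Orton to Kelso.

Running Dijkstra from Orton:
Orton: 0
Ulver: 2  (via Orton)
Kelso: 5  (via Orton)
Shortest route: Orton–Kelso = 5 km.

5 km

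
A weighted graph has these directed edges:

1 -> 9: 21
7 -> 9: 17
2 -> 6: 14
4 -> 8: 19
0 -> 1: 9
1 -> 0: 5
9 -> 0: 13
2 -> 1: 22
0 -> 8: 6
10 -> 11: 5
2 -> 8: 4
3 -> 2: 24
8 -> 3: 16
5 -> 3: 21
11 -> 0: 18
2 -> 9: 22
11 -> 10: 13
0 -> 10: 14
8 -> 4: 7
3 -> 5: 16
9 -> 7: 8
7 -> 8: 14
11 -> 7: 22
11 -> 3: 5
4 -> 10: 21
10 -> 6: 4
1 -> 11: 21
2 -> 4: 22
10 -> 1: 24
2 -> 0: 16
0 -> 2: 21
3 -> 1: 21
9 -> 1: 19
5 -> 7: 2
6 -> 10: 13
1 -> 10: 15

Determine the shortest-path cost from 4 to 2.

Enumerating some paths:
4 → 10 → 11 → 3 → 2: 21+5+5+24 = 55
4 → 10 → 11 → 0 → 2: 21+5+18+21 = 65
4 → 8 → 3 → 2: 19+16+24 = 59
Cheapest is 4 → 10 → 11 → 3 → 2 at 55.

55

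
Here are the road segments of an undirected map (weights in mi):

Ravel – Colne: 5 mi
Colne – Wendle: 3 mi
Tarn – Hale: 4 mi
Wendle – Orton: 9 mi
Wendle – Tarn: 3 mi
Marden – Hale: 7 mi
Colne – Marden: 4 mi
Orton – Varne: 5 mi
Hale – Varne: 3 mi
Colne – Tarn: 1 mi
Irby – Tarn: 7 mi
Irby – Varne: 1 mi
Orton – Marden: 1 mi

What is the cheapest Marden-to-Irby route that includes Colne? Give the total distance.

Shortest Marden→Colne: Marden–Colne = 4
Best Colne to Irby: Colne–Tarn–Irby costing 8
Total via Colne: 4 + 8 = 12 mi.

12 mi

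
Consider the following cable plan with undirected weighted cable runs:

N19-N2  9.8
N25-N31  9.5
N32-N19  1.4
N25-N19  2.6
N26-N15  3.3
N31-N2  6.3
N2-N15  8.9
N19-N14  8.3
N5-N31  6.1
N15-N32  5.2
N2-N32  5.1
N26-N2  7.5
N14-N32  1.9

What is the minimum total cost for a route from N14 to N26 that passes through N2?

Shortest N14→N2: N14–N32–N2 = 7
Shortest N2→N26: N2–N26 = 7.5
Total via N2: 7 + 7.5 = 14.5.

14.5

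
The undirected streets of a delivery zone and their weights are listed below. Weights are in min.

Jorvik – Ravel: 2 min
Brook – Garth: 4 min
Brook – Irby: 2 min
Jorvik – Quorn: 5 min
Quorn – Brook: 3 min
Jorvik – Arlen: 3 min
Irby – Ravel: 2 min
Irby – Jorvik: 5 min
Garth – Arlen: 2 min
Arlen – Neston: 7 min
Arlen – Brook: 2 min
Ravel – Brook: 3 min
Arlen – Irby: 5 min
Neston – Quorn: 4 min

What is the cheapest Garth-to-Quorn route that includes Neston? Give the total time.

Best Garth to Neston: Garth → Arlen → Neston costing 9
Shortest Neston→Quorn: Neston → Quorn = 4
Total via Neston: 9 + 4 = 13 min.

13 min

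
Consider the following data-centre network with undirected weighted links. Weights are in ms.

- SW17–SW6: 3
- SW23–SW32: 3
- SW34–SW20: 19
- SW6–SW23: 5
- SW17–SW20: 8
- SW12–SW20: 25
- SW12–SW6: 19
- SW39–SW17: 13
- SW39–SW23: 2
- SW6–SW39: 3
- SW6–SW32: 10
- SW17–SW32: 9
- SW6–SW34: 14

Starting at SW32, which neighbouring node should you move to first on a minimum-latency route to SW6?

Compare a few routes:
SW32–SW23–SW6: 3+5 = 8
SW32–SW6: 10 = 10
SW32–SW17–SW6: 9+3 = 12
The minimum is 8 ms via SW32–SW23–SW6.
So from SW32 the first move is to SW23.

SW23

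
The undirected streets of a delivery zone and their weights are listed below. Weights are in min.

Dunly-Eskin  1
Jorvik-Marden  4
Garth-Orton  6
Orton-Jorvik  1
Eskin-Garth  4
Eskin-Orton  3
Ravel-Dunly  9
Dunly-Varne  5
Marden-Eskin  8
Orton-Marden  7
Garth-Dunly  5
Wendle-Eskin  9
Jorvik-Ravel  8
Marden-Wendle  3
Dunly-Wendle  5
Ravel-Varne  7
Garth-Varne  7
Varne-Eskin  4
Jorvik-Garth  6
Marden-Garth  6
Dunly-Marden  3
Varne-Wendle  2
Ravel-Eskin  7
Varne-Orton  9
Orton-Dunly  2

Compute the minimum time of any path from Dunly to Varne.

Enumerating some paths:
Dunly–Orton–Eskin–Varne: 2+3+4 = 9
Dunly–Marden–Wendle–Varne: 3+3+2 = 8
Dunly–Wendle–Varne: 5+2 = 7
Dunly–Varne: 5 = 5
The minimum is 5 min via Dunly–Varne.

5 min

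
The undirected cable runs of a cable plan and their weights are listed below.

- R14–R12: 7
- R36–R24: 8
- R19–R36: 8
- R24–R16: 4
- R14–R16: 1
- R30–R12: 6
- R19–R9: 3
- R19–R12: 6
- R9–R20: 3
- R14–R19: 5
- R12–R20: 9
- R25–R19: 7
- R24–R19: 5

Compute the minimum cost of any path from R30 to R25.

Candidate routes:
R30 → R12 → R20 → R9 → R19 → R25: 6+9+3+3+7 = 28
R30 → R12 → R14 → R16 → R24 → R19 → R25: 6+7+1+4+5+7 = 30
R30 → R12 → R19 → R25: 6+6+7 = 19
R30 → R12 → R14 → R19 → R25: 6+7+5+7 = 25
The minimum is 19 via R30 → R12 → R19 → R25.

19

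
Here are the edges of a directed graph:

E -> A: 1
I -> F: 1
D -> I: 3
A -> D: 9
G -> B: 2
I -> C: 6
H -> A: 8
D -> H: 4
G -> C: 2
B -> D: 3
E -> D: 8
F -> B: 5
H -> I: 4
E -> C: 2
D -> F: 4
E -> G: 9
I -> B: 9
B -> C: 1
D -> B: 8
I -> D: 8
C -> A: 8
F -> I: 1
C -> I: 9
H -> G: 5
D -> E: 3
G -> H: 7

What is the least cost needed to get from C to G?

26

Enumerating some paths:
C - A - D - E - G: 8+9+3+9 = 29
C - I - F - B - D - H - G: 9+1+5+3+4+5 = 27
C - A - D - H - G: 8+9+4+5 = 26
Cheapest is C - A - D - H - G at 26.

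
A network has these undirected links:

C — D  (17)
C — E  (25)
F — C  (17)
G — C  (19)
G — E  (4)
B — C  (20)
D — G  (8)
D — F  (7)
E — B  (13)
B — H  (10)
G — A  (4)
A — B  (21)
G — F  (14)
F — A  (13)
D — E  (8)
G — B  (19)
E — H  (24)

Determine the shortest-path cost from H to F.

38

Running Dijkstra from H:
H: 0
B: 10  (via H)
E: 23  (via B)
G: 27  (via E)
C: 30  (via B)
A: 31  (via B)
D: 31  (via E)
F: 38  (via D)
Shortest route: H → B → E → D → F = 38.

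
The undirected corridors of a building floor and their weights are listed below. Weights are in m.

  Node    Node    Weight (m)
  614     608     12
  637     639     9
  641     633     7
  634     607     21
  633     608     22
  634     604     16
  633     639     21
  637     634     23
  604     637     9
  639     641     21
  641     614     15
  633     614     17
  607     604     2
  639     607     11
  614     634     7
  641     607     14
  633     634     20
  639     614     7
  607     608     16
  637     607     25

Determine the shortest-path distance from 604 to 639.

13 m

Running Dijkstra from 604:
604: 0
607: 2  (via 604)
637: 9  (via 604)
639: 13  (via 607)
Shortest route: 604–607–639 = 13 m.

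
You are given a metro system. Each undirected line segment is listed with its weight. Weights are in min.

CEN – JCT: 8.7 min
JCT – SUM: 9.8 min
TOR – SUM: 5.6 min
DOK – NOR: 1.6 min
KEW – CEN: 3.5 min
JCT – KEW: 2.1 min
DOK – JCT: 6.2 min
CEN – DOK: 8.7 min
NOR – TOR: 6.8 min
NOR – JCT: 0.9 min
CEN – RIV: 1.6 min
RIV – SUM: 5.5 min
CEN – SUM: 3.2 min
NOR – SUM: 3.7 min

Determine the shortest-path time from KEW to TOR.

Compare a few routes:
KEW - JCT - NOR - TOR: 2.1+0.9+6.8 = 9.8
KEW - JCT - NOR - SUM - TOR: 2.1+0.9+3.7+5.6 = 12.3
KEW - CEN - RIV - SUM - TOR: 3.5+1.6+5.5+5.6 = 16.2
KEW - CEN - SUM - TOR: 3.5+3.2+5.6 = 12.3
The minimum is 9.8 min via KEW - JCT - NOR - TOR.

9.8 min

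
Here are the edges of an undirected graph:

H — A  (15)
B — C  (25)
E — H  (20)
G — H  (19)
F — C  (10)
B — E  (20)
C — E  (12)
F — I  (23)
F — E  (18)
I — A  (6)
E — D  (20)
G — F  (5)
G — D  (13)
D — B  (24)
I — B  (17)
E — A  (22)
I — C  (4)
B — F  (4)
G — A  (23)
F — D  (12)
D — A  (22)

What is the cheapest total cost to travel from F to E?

Candidate routes:
F–E: 18 = 18
F–C–E: 10+12 = 22
Cheapest is F–E at 18.

18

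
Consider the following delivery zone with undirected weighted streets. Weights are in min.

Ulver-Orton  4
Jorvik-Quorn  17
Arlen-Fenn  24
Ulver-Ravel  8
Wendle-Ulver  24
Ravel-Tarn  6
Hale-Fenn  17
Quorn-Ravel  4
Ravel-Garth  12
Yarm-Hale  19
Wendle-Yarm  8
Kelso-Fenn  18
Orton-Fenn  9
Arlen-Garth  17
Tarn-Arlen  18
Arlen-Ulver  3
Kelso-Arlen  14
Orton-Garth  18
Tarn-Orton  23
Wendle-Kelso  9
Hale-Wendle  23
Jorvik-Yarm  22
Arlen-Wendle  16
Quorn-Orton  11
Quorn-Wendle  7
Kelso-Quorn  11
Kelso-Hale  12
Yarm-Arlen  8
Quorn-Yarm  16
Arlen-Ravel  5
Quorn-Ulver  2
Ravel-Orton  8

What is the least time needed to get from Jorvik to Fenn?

Running Dijkstra from Jorvik:
Jorvik: 0
Quorn: 17  (via Jorvik)
Ulver: 19  (via Quorn)
Ravel: 21  (via Quorn)
Yarm: 22  (via Jorvik)
Arlen: 22  (via Ulver)
Orton: 23  (via Ulver)
Wendle: 24  (via Quorn)
Tarn: 27  (via Ravel)
Kelso: 28  (via Quorn)
Fenn: 32  (via Orton)
Shortest route: Jorvik–Quorn–Ulver–Orton–Fenn = 32 min.

32 min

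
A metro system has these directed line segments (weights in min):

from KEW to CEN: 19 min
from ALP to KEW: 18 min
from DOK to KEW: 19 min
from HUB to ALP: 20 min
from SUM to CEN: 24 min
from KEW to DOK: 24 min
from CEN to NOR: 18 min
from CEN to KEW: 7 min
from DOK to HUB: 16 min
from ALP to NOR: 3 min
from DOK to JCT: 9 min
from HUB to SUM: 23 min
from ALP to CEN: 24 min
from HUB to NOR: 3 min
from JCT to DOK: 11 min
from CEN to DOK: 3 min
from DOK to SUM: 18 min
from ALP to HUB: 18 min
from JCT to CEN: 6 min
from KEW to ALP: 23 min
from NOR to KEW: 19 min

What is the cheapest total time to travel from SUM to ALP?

54 min

Settle nodes by increasing distance from SUM:
SUM: 0
CEN: 24  (via SUM)
DOK: 27  (via CEN)
KEW: 31  (via CEN)
JCT: 36  (via DOK)
NOR: 42  (via CEN)
HUB: 43  (via DOK)
ALP: 54  (via KEW)
Shortest route: SUM–CEN–KEW–ALP = 54 min.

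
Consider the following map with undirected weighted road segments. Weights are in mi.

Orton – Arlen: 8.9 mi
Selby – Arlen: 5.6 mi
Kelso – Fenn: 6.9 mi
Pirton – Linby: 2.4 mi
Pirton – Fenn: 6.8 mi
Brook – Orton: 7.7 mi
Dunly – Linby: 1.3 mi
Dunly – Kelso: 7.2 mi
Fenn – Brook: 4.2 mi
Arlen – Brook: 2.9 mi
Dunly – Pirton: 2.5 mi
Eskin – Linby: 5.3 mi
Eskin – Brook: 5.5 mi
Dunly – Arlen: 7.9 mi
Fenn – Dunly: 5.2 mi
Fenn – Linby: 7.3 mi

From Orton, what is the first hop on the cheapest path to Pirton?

Compare a few routes:
Orton–Arlen–Dunly–Linby–Pirton: 8.9+7.9+1.3+2.4 = 20.5
Orton–Brook–Fenn–Dunly–Pirton: 7.7+4.2+5.2+2.5 = 19.6
Orton–Brook–Fenn–Pirton: 7.7+4.2+6.8 = 18.7
Orton–Arlen–Dunly–Pirton: 8.9+7.9+2.5 = 19.3
Cheapest is Orton–Brook–Fenn–Pirton at 18.7 mi.
So from Orton the first move is to Brook.

Brook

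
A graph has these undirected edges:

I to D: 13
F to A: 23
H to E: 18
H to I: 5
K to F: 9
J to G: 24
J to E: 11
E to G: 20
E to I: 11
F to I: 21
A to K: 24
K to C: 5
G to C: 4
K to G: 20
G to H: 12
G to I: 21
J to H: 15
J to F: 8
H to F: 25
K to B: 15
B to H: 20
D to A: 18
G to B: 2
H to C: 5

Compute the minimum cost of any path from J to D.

Running Dijkstra from J:
J: 0
F: 8  (via J)
E: 11  (via J)
H: 15  (via J)
K: 17  (via F)
C: 20  (via H)
I: 20  (via H)
G: 24  (via J)
B: 26  (via G)
A: 31  (via F)
D: 33  (via I)
Shortest route: J–H–I–D = 33.

33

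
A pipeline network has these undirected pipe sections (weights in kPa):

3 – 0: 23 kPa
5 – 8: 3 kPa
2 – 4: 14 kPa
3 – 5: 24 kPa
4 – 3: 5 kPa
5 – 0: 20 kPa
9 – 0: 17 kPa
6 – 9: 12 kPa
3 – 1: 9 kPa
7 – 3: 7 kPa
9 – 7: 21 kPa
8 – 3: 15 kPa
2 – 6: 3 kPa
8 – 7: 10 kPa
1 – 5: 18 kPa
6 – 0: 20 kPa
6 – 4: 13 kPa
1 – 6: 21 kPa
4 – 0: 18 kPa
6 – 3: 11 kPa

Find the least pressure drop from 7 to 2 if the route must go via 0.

Best 7 to 0: 7–3–0 costing 30
Shortest 0→2: 0–6–2 = 23
Total via 0: 30 + 23 = 53 kPa.

53 kPa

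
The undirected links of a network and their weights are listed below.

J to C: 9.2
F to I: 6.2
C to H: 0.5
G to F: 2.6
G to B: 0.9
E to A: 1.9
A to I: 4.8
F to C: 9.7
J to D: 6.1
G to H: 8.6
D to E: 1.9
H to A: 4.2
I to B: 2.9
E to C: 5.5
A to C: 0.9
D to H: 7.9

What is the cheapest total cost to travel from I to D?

8.6

Settle nodes by increasing distance from I:
I: 0
B: 2.9  (via I)
G: 3.8  (via B)
A: 4.8  (via I)
C: 5.7  (via A)
F: 6.2  (via I)
H: 6.2  (via C)
E: 6.7  (via A)
D: 8.6  (via E)
Shortest route: I–A–E–D = 8.6.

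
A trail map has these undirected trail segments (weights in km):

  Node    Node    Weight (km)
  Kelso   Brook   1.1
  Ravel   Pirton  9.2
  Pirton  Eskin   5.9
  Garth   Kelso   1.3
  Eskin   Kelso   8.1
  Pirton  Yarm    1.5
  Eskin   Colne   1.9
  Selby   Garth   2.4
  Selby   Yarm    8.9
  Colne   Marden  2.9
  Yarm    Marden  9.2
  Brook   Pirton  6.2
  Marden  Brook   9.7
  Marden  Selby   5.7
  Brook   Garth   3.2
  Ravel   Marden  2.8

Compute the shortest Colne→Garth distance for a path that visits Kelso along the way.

Shortest Colne→Kelso: Colne–Eskin–Kelso = 10
Best Kelso to Garth: Kelso–Garth costing 1.3
Total via Kelso: 10 + 1.3 = 11.3 km.

11.3 km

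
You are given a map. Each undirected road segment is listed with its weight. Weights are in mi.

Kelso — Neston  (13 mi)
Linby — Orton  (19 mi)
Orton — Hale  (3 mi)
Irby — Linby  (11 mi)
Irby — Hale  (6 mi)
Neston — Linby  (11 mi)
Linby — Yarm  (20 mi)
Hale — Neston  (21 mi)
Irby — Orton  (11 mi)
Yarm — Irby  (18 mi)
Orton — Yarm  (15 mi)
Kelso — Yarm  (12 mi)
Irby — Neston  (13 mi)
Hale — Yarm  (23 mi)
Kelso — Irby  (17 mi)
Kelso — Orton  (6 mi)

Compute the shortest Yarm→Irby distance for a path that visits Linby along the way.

Shortest Yarm→Linby: Yarm → Linby = 20
Shortest Linby→Irby: Linby → Irby = 11
Total via Linby: 20 + 11 = 31 mi.

31 mi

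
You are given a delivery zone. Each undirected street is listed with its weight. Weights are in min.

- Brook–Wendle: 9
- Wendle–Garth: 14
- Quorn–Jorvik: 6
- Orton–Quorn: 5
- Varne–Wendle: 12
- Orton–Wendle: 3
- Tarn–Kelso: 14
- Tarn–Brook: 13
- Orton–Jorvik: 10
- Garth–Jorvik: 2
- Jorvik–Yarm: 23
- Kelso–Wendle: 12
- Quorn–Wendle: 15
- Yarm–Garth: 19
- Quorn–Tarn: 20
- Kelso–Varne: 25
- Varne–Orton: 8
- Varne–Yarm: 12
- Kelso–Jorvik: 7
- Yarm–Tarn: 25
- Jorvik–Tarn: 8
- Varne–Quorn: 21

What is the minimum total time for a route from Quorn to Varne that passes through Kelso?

Shortest Quorn→Kelso: Quorn–Jorvik–Kelso = 13
Shortest Kelso→Varne: Kelso–Wendle–Orton–Varne = 23
Total via Kelso: 13 + 23 = 36 min.

36 min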